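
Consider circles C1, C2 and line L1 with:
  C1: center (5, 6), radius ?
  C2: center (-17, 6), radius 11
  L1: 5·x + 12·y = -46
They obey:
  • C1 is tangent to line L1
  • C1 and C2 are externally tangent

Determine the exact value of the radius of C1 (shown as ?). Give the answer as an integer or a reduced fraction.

11

1. [C1‖L1]  r_C1² − 121 = 0  ⇒  r_C1 = 11 (r>0 drops 1)
2. [ext C1·C2]  r_C1² + 22r_C1 − 363 = 0  ⇒  r_C1 = 11 (r>0 drops 1)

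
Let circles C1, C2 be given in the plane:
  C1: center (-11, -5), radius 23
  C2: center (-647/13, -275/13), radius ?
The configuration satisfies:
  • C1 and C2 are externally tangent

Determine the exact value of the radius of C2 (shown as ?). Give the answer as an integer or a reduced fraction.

1. [ext C1·C2]  r_C2² + 46r_C2 − 1235 = 0  ⇒  r_C2 = 19 (r>0 drops 1)

19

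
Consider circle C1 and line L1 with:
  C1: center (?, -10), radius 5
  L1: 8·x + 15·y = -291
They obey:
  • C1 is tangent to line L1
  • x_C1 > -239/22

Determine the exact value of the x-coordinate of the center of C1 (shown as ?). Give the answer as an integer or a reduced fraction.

1. [C1‖L1]  x_C1² + (141/4)x_C1 + 791/4 = 0  ⇒  x_C1 = -113/4 or -7
2. given x_C1 > -239/22: keep -7

-7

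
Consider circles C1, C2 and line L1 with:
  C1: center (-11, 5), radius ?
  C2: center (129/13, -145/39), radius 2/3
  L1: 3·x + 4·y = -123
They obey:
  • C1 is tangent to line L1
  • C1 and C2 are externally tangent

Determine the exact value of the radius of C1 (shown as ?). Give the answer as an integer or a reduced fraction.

1. [C1‖L1]  r_C1² − 484 = 0  ⇒  r_C1 = 22 (r>0 drops 1)
2. [ext C1·C2]  r_C1² + (4/3)r_C1 − 1540/3 = 0  ⇒  r_C1 = 22 (r>0 drops 1)

22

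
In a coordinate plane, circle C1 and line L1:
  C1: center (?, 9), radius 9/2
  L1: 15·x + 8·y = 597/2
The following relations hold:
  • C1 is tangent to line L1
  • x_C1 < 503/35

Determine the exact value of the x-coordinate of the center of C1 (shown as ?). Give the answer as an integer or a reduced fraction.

1. [C1‖L1]  x_C1² − (151/5)x_C1 + 202 = 0  ⇒  x_C1 = 10 or 101/5
2. given x_C1 < 503/35: keep 10

10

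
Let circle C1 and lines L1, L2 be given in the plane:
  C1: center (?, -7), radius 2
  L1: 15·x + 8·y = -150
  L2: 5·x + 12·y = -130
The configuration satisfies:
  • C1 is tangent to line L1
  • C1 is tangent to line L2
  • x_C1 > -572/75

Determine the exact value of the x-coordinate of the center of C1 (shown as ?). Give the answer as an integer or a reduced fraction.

1. [C1‖L1]  x_C1² + (188/15)x_C1 + 512/15 = 0  ⇒  x_C1 = -128/15 or -4
2. [C1‖L2]  x_C1² + (92/5)x_C1 + 288/5 = 0  ⇒  x_C1 = -72/5 or -4

-4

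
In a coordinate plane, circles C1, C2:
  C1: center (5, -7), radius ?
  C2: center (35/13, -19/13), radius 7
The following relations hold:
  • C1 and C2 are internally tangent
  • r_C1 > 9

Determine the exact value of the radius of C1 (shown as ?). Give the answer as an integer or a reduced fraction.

13

1. [int C1,C2]  r_C1² − 14r_C1 + 13 = 0  ⇒  r_C1 = 1 or 13
2. given r_C1 > 9: keep 13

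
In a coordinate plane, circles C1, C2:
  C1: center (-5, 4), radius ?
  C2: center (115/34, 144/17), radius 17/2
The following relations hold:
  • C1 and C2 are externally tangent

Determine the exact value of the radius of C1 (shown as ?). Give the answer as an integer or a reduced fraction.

1. [ext C1·C2]  r_C1² + 17r_C1 − 18 = 0  ⇒  r_C1 = 1 (r>0 drops 1)

1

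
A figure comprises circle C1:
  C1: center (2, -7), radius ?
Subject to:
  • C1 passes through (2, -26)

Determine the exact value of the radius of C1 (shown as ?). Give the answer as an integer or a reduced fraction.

1. [C1∋P]  r_C1² − 361 = 0  ⇒  r_C1 = 19 (r>0 drops 1)

19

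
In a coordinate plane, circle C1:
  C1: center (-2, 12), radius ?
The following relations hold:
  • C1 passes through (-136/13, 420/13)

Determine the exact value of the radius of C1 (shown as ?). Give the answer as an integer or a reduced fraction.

22

1. [C1∋P]  r_C1² − 484 = 0  ⇒  r_C1 = 22 (r>0 drops 1)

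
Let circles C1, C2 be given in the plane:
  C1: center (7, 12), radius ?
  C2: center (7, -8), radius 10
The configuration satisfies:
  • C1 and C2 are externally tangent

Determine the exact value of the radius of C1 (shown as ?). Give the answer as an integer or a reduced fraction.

1. [ext C1·C2]  r_C1² + 20r_C1 − 300 = 0  ⇒  r_C1 = 10 (r>0 drops 1)

10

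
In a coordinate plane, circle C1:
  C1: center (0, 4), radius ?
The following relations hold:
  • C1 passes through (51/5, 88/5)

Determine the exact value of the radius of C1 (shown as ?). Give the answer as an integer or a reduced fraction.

1. [C1∋P]  r_C1² − 289 = 0  ⇒  r_C1 = 17 (r>0 drops 1)

17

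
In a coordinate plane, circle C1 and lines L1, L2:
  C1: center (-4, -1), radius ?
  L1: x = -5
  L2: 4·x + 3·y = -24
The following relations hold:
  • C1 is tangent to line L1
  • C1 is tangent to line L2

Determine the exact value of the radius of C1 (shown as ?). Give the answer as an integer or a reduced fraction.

1

1. [C1‖L1]  r_C1² − 1 = 0  ⇒  r_C1 = 1 (r>0 drops 1)
2. [C1‖L2]  r_C1² − 1 = 0  ⇒  r_C1 = 1 (r>0 drops 1)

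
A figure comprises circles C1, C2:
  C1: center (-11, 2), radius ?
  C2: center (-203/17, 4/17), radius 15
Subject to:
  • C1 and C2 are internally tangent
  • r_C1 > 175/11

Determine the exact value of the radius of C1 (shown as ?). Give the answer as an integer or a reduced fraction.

17

1. [int C1,C2]  r_C1² − 30r_C1 + 221 = 0  ⇒  r_C1 = 13 or 17
2. given r_C1 > 175/11: keep 17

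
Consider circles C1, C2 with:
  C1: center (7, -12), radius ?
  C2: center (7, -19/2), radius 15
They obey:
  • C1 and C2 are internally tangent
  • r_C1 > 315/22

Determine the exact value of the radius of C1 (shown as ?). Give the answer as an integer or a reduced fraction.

35/2

1. [int C1,C2]  r_C1² − 30r_C1 + 875/4 = 0  ⇒  r_C1 = 25/2 or 35/2
2. given r_C1 > 315/22: keep 35/2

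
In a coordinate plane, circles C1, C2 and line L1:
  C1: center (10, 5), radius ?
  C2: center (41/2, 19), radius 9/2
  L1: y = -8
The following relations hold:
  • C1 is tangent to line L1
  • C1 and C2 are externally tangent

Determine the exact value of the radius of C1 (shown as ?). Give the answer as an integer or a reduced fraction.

13

1. [C1‖L1]  r_C1² − 169 = 0  ⇒  r_C1 = 13 (r>0 drops 1)
2. [ext C1·C2]  r_C1² + 9r_C1 − 286 = 0  ⇒  r_C1 = 13 (r>0 drops 1)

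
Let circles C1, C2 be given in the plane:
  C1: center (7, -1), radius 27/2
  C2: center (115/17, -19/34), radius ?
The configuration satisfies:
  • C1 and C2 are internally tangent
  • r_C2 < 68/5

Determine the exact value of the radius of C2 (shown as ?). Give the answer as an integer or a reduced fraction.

1. [int C1,C2]  r_C2² − 27r_C2 + 182 = 0  ⇒  r_C2 = 13 or 14
2. given r_C2 < 68/5: keep 13

13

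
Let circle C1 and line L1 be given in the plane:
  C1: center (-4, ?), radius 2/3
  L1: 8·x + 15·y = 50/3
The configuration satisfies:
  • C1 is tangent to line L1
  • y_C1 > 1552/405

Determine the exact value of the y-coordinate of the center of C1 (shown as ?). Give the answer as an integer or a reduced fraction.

4

1. [C1‖L1]  y_C1² − (292/45)y_C1 + 448/45 = 0  ⇒  y_C1 = 112/45 or 4
2. given y_C1 > 1552/405: keep 4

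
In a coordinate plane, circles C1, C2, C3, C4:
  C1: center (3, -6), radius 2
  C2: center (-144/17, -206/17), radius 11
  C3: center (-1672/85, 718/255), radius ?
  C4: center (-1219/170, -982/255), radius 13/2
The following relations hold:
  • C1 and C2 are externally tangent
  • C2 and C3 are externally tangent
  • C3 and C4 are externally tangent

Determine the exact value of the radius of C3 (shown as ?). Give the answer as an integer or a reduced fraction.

1. [ext C2·C3]  r_C3² + 22r_C3 − 2047/9 = 0  ⇒  r_C3 = 23/3 (r>0 drops 1)
2. [ext C3·C4]  r_C3² + 13r_C3 − 1426/9 = 0  ⇒  r_C3 = 23/3 (r>0 drops 1)

23/3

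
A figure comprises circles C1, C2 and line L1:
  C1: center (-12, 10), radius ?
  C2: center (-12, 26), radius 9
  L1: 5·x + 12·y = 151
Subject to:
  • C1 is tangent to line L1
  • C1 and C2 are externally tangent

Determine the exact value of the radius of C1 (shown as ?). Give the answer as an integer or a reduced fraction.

7

1. [C1‖L1]  r_C1² − 49 = 0  ⇒  r_C1 = 7 (r>0 drops 1)
2. [ext C1·C2]  r_C1² + 18r_C1 − 175 = 0  ⇒  r_C1 = 7 (r>0 drops 1)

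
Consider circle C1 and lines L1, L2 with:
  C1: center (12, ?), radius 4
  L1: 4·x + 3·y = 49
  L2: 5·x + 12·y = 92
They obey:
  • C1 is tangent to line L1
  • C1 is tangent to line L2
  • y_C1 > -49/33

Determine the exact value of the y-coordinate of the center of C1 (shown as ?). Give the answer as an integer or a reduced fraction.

7

1. [C1‖L1]  y_C1² − (2/3)y_C1 − 133/3 = 0  ⇒  y_C1 = -19/3 or 7
2. [C1‖L2]  y_C1² − (16/3)y_C1 − 35/3 = 0  ⇒  y_C1 = -5/3 or 7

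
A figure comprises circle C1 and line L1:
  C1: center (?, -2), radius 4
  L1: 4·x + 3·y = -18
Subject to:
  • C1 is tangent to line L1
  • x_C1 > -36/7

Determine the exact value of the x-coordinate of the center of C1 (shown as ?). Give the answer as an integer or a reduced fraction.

1. [C1‖L1]  x_C1² + 6x_C1 − 16 = 0  ⇒  x_C1 = -8 or 2
2. given x_C1 > -36/7: keep 2

2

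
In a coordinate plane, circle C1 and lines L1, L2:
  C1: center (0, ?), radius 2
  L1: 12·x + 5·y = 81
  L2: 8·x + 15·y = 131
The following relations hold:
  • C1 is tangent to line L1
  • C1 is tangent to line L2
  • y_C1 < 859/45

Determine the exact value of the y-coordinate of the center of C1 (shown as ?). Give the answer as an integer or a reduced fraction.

11

1. [C1‖L1]  y_C1² − (162/5)y_C1 + 1177/5 = 0  ⇒  y_C1 = 11 or 107/5
2. [C1‖L2]  y_C1² − (262/15)y_C1 + 1067/15 = 0  ⇒  y_C1 = 97/15 or 11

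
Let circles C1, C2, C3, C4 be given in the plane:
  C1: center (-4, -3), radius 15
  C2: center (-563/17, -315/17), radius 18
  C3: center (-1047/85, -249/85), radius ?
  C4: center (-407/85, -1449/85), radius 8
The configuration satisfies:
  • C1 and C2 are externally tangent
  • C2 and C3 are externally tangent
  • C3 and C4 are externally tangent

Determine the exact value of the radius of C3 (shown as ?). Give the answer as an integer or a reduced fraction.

1. [ext C2·C3]  r_C3² + 36r_C3 − 352 = 0  ⇒  r_C3 = 8 (r>0 drops 1)
2. [ext C3·C4]  r_C3² + 16r_C3 − 192 = 0  ⇒  r_C3 = 8 (r>0 drops 1)

8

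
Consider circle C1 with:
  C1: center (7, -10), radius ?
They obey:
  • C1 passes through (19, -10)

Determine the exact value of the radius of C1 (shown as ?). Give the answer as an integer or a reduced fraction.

12

1. [C1∋P]  r_C1² − 144 = 0  ⇒  r_C1 = 12 (r>0 drops 1)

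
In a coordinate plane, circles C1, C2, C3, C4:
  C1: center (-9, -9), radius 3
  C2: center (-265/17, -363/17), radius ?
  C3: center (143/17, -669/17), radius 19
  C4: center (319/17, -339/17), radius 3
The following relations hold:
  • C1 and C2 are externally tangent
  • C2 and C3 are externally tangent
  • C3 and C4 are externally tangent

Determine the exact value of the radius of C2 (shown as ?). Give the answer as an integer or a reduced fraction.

11

1. [ext C1·C2]  r_C2² + 6r_C2 − 187 = 0  ⇒  r_C2 = 11 (r>0 drops 1)
2. [ext C2·C3]  r_C2² + 38r_C2 − 539 = 0  ⇒  r_C2 = 11 (r>0 drops 1)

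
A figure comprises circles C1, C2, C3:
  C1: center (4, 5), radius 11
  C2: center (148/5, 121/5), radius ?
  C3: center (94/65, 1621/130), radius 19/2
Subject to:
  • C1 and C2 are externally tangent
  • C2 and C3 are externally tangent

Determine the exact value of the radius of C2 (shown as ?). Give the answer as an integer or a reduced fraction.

1. [ext C1·C2]  r_C2² + 22r_C2 − 903 = 0  ⇒  r_C2 = 21 (r>0 drops 1)
2. [ext C2·C3]  r_C2² + 19r_C2 − 840 = 0  ⇒  r_C2 = 21 (r>0 drops 1)

21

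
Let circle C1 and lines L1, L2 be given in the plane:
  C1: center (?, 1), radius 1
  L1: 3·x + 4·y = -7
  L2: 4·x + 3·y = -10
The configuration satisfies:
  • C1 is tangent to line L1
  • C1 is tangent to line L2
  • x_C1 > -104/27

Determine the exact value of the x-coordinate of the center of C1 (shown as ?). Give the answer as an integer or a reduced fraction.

-2

1. [C1‖L1]  x_C1² + (22/3)x_C1 + 32/3 = 0  ⇒  x_C1 = -16/3 or -2
2. [C1‖L2]  x_C1² + (13/2)x_C1 + 9 = 0  ⇒  x_C1 = -9/2 or -2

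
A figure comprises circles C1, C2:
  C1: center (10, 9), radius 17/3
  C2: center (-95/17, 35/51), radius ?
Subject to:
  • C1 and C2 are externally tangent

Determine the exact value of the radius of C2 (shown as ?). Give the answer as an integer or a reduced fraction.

12

1. [ext C1·C2]  r_C2² + (34/3)r_C2 − 280 = 0  ⇒  r_C2 = 12 (r>0 drops 1)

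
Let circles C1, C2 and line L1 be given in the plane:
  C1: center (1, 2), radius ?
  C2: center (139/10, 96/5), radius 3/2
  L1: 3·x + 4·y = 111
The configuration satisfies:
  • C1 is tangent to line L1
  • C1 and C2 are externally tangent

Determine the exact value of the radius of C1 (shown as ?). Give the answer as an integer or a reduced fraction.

1. [C1‖L1]  r_C1² − 400 = 0  ⇒  r_C1 = 20 (r>0 drops 1)
2. [ext C1·C2]  r_C1² + 3r_C1 − 460 = 0  ⇒  r_C1 = 20 (r>0 drops 1)

20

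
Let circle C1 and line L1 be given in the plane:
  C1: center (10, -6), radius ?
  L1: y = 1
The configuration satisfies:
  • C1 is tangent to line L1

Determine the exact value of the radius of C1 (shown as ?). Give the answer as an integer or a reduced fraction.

7

1. [C1‖L1]  r_C1² − 49 = 0  ⇒  r_C1 = 7 (r>0 drops 1)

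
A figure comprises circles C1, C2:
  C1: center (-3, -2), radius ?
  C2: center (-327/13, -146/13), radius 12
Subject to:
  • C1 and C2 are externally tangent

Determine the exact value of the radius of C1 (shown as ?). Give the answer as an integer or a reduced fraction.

12

1. [ext C1·C2]  r_C1² + 24r_C1 − 432 = 0  ⇒  r_C1 = 12 (r>0 drops 1)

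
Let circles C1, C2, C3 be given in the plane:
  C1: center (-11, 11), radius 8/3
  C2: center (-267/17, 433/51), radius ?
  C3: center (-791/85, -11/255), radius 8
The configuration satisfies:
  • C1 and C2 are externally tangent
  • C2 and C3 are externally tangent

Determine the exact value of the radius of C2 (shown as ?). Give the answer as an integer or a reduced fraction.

8/3

1. [ext C1·C2]  r_C2² + (16/3)r_C2 − 64/3 = 0  ⇒  r_C2 = 8/3 (r>0 drops 1)
2. [ext C2·C3]  r_C2² + 16r_C2 − 448/9 = 0  ⇒  r_C2 = 8/3 (r>0 drops 1)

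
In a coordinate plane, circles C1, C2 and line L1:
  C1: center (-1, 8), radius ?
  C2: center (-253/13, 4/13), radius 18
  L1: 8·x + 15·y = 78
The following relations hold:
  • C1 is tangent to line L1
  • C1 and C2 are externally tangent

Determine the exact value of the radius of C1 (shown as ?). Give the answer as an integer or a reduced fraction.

1. [C1‖L1]  r_C1² − 4 = 0  ⇒  r_C1 = 2 (r>0 drops 1)
2. [ext C1·C2]  r_C1² + 36r_C1 − 76 = 0  ⇒  r_C1 = 2 (r>0 drops 1)

2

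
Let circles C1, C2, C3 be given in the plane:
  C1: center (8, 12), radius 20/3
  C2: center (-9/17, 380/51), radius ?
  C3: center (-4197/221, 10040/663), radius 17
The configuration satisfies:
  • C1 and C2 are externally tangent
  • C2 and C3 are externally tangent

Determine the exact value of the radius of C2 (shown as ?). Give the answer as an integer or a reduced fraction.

1. [ext C1·C2]  r_C2² + (40/3)r_C2 − 49 = 0  ⇒  r_C2 = 3 (r>0 drops 1)
2. [ext C2·C3]  r_C2² + 34r_C2 − 111 = 0  ⇒  r_C2 = 3 (r>0 drops 1)

3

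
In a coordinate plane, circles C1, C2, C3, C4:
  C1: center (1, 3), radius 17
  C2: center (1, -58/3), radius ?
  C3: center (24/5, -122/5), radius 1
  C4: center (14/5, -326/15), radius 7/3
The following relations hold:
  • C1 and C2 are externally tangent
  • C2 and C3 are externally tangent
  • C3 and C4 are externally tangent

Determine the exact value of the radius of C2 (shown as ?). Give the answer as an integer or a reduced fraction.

16/3

1. [ext C1·C2]  r_C2² + 34r_C2 − 1888/9 = 0  ⇒  r_C2 = 16/3 (r>0 drops 1)
2. [ext C2·C3]  r_C2² + 2r_C2 − 352/9 = 0  ⇒  r_C2 = 16/3 (r>0 drops 1)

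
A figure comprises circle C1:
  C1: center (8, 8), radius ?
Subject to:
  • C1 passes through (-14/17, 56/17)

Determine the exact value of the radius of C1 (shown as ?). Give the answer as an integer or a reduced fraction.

10

1. [C1∋P]  r_C1² − 100 = 0  ⇒  r_C1 = 10 (r>0 drops 1)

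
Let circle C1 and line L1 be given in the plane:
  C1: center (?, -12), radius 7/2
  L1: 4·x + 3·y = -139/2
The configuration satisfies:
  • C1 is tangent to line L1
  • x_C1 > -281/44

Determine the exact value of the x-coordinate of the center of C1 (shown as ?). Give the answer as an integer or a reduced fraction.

-4

1. [C1‖L1]  x_C1² + (67/4)x_C1 + 51 = 0  ⇒  x_C1 = -51/4 or -4
2. given x_C1 > -281/44: keep -4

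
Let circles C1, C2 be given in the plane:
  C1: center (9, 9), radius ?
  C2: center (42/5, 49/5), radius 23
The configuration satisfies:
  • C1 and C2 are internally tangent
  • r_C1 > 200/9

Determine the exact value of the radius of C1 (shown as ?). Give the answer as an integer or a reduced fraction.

24

1. [int C1,C2]  r_C1² − 46r_C1 + 528 = 0  ⇒  r_C1 = 22 or 24
2. given r_C1 > 200/9: keep 24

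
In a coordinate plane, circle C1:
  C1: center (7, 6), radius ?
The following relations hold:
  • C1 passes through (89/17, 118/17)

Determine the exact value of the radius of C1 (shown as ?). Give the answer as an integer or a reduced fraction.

2

1. [C1∋P]  r_C1² − 4 = 0  ⇒  r_C1 = 2 (r>0 drops 1)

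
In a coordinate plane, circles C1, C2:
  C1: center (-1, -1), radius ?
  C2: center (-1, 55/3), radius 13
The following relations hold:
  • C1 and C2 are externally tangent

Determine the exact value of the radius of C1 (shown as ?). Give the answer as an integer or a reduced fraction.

19/3

1. [ext C1·C2]  r_C1² + 26r_C1 − 1843/9 = 0  ⇒  r_C1 = 19/3 (r>0 drops 1)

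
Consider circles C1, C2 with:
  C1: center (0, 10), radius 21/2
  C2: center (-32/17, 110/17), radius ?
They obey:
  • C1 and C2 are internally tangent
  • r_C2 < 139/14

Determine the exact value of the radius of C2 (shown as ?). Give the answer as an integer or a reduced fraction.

13/2

1. [int C1,C2]  r_C2² − 21r_C2 + 377/4 = 0  ⇒  r_C2 = 13/2 or 29/2
2. given r_C2 < 139/14: keep 13/2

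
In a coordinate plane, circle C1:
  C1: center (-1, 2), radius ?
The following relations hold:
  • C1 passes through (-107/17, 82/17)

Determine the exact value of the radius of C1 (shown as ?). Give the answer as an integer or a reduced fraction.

1. [C1∋P]  r_C1² − 36 = 0  ⇒  r_C1 = 6 (r>0 drops 1)

6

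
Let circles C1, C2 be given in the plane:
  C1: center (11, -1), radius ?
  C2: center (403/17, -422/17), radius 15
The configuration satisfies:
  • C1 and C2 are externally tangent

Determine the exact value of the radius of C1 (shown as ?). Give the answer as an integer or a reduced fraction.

1. [ext C1·C2]  r_C1² + 30r_C1 − 504 = 0  ⇒  r_C1 = 12 (r>0 drops 1)

12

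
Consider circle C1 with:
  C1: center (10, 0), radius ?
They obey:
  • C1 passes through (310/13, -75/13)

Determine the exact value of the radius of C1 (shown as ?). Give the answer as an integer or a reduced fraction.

15

1. [C1∋P]  r_C1² − 225 = 0  ⇒  r_C1 = 15 (r>0 drops 1)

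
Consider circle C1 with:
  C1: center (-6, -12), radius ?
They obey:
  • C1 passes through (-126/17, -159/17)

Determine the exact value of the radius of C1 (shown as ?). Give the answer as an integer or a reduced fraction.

1. [C1∋P]  r_C1² − 9 = 0  ⇒  r_C1 = 3 (r>0 drops 1)

3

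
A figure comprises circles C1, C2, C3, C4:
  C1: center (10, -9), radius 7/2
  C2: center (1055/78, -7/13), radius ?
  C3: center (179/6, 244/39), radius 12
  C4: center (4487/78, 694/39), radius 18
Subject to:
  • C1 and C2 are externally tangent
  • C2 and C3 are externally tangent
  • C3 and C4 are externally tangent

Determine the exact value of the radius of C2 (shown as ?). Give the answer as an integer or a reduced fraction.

1. [ext C1·C2]  r_C2² + 7r_C2 − 646/9 = 0  ⇒  r_C2 = 17/3 (r>0 drops 1)
2. [ext C2·C3]  r_C2² + 24r_C2 − 1513/9 = 0  ⇒  r_C2 = 17/3 (r>0 drops 1)

17/3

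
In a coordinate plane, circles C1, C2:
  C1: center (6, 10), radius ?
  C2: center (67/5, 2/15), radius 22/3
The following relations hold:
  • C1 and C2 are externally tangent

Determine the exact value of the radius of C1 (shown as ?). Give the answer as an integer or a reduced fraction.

5

1. [ext C1·C2]  r_C1² + (44/3)r_C1 − 295/3 = 0  ⇒  r_C1 = 5 (r>0 drops 1)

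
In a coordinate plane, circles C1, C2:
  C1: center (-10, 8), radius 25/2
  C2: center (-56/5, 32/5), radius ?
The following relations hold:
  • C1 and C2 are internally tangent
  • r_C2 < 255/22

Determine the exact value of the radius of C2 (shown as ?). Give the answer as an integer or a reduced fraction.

1. [int C1,C2]  r_C2² − 25r_C2 + 609/4 = 0  ⇒  r_C2 = 21/2 or 29/2
2. given r_C2 < 255/22: keep 21/2

21/2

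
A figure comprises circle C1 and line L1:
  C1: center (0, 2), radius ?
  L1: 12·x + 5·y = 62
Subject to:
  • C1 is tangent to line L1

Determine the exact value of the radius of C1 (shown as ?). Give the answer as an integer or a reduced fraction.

4

1. [C1‖L1]  r_C1² − 16 = 0  ⇒  r_C1 = 4 (r>0 drops 1)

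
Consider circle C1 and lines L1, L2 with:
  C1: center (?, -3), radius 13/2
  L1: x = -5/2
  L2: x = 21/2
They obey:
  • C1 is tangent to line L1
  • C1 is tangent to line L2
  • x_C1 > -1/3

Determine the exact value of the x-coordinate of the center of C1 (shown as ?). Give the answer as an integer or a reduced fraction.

4

1. [C1‖L1]  x_C1² + 5x_C1 − 36 = 0  ⇒  x_C1 = -9 or 4
2. [C1‖L2]  x_C1² − 21x_C1 + 68 = 0  ⇒  x_C1 = 4 or 17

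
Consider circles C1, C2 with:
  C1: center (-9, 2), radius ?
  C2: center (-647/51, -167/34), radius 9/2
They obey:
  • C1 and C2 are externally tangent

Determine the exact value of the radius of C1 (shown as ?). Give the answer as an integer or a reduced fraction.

10/3

1. [ext C1·C2]  r_C1² + 9r_C1 − 370/9 = 0  ⇒  r_C1 = 10/3 (r>0 drops 1)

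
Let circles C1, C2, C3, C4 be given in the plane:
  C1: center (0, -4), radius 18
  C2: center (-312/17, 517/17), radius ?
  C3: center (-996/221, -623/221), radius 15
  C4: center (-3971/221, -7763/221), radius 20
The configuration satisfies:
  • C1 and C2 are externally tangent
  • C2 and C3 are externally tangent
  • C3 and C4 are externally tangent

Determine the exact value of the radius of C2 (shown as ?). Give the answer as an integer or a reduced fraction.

1. [ext C1·C2]  r_C2² + 36r_C2 − 1197 = 0  ⇒  r_C2 = 21 (r>0 drops 1)
2. [ext C2·C3]  r_C2² + 30r_C2 − 1071 = 0  ⇒  r_C2 = 21 (r>0 drops 1)

21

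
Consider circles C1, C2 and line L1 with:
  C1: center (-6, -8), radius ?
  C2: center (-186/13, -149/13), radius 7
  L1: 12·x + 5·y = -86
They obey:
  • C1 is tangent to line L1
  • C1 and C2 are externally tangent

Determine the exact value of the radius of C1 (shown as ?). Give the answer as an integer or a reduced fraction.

1. [C1‖L1]  r_C1² − 4 = 0  ⇒  r_C1 = 2 (r>0 drops 1)
2. [ext C1·C2]  r_C1² + 14r_C1 − 32 = 0  ⇒  r_C1 = 2 (r>0 drops 1)

2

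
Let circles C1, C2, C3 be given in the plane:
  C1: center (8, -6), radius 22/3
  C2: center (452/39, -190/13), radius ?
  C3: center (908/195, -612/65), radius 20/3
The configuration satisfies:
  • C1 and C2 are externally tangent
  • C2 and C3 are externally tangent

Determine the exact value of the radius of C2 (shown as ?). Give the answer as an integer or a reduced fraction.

2

1. [ext C1·C2]  r_C2² + (44/3)r_C2 − 100/3 = 0  ⇒  r_C2 = 2 (r>0 drops 1)
2. [ext C2·C3]  r_C2² + (40/3)r_C2 − 92/3 = 0  ⇒  r_C2 = 2 (r>0 drops 1)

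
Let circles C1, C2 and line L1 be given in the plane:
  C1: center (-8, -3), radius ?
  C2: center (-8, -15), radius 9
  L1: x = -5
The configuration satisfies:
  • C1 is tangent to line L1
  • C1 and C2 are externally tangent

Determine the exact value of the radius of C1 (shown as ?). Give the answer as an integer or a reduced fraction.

3

1. [C1‖L1]  r_C1² − 9 = 0  ⇒  r_C1 = 3 (r>0 drops 1)
2. [ext C1·C2]  r_C1² + 18r_C1 − 63 = 0  ⇒  r_C1 = 3 (r>0 drops 1)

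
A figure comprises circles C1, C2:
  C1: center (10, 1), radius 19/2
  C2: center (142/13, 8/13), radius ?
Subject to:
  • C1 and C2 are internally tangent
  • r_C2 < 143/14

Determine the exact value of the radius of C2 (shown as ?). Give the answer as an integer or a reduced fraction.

1. [int C1,C2]  r_C2² − 19r_C2 + 357/4 = 0  ⇒  r_C2 = 17/2 or 21/2
2. given r_C2 < 143/14: keep 17/2

17/2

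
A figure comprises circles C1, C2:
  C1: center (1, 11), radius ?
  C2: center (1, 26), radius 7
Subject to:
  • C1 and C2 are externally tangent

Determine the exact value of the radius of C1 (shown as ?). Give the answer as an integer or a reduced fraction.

1. [ext C1·C2]  r_C1² + 14r_C1 − 176 = 0  ⇒  r_C1 = 8 (r>0 drops 1)

8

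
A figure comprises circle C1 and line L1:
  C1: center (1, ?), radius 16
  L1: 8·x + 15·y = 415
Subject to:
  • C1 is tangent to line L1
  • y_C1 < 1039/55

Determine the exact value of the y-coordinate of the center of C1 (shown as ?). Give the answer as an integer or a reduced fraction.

1. [C1‖L1]  y_C1² − (814/15)y_C1 + 2037/5 = 0  ⇒  y_C1 = 9 or 679/15
2. given y_C1 < 1039/55: keep 9

9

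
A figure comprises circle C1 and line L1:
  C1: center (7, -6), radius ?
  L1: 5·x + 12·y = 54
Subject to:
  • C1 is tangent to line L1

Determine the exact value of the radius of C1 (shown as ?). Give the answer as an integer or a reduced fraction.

7

1. [C1‖L1]  r_C1² − 49 = 0  ⇒  r_C1 = 7 (r>0 drops 1)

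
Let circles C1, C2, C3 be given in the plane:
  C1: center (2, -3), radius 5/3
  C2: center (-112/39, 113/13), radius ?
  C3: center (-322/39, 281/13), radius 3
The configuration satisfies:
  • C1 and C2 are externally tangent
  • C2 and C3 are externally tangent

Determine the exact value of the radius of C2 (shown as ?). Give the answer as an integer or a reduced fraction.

11

1. [ext C1·C2]  r_C2² + (10/3)r_C2 − 473/3 = 0  ⇒  r_C2 = 11 (r>0 drops 1)
2. [ext C2·C3]  r_C2² + 6r_C2 − 187 = 0  ⇒  r_C2 = 11 (r>0 drops 1)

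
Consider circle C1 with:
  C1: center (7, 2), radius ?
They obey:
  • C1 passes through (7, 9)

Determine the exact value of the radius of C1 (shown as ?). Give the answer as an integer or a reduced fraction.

7

1. [C1∋P]  r_C1² − 49 = 0  ⇒  r_C1 = 7 (r>0 drops 1)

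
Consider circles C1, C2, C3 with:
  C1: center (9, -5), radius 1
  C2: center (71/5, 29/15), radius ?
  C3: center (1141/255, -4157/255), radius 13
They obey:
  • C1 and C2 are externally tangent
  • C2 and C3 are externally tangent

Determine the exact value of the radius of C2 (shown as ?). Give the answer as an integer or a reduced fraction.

1. [ext C1·C2]  r_C2² + 2r_C2 − 667/9 = 0  ⇒  r_C2 = 23/3 (r>0 drops 1)
2. [ext C2·C3]  r_C2² + 26r_C2 − 2323/9 = 0  ⇒  r_C2 = 23/3 (r>0 drops 1)

23/3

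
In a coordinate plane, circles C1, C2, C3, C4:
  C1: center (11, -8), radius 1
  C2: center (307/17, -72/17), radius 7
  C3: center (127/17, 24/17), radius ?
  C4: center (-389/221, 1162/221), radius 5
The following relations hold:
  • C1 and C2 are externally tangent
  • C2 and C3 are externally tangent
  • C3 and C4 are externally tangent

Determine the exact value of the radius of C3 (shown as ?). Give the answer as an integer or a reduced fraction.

1. [ext C2·C3]  r_C3² + 14r_C3 − 95 = 0  ⇒  r_C3 = 5 (r>0 drops 1)
2. [ext C3·C4]  r_C3² + 10r_C3 − 75 = 0  ⇒  r_C3 = 5 (r>0 drops 1)

5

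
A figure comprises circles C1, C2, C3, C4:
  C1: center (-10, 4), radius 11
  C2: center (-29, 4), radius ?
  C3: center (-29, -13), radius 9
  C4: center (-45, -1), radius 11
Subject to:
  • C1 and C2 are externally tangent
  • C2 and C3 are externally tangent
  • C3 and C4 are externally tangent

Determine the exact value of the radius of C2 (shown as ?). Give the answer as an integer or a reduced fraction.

8

1. [ext C1·C2]  r_C2² + 22r_C2 − 240 = 0  ⇒  r_C2 = 8 (r>0 drops 1)
2. [ext C2·C3]  r_C2² + 18r_C2 − 208 = 0  ⇒  r_C2 = 8 (r>0 drops 1)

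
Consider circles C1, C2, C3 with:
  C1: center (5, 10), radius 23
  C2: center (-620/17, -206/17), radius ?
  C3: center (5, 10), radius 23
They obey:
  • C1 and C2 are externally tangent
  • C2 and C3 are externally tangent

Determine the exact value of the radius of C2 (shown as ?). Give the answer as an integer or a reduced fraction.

24

1. [ext C1·C2]  r_C2² + 46r_C2 − 1680 = 0  ⇒  r_C2 = 24 (r>0 drops 1)
2. [ext C2·C3]  r_C2² + 46r_C2 − 1680 = 0  ⇒  r_C2 = 24 (r>0 drops 1)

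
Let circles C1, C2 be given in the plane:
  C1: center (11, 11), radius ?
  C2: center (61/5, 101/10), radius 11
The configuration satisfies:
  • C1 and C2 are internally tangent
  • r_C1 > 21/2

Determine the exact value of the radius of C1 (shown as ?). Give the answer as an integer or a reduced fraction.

25/2

1. [int C1,C2]  r_C1² − 22r_C1 + 475/4 = 0  ⇒  r_C1 = 19/2 or 25/2
2. given r_C1 > 21/2: keep 25/2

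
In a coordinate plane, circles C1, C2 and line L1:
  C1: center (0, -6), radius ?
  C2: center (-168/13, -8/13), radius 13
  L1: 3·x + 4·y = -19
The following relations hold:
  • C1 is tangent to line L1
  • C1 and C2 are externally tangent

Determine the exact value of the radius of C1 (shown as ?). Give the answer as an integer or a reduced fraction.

1. [C1‖L1]  r_C1² − 1 = 0  ⇒  r_C1 = 1 (r>0 drops 1)
2. [ext C1·C2]  r_C1² + 26r_C1 − 27 = 0  ⇒  r_C1 = 1 (r>0 drops 1)

1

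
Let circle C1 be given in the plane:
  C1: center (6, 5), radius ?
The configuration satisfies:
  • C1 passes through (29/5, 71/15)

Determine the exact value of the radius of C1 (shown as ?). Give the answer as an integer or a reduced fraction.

1. [C1∋P]  r_C1² − 1/9 = 0  ⇒  r_C1 = 1/3 (r>0 drops 1)

1/3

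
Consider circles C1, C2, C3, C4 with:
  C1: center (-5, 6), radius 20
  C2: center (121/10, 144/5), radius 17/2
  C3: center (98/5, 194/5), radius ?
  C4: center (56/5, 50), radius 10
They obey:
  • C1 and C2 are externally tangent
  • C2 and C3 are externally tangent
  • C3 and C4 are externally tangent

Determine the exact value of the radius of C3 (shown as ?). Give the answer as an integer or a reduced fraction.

1. [ext C2·C3]  r_C3² + 17r_C3 − 84 = 0  ⇒  r_C3 = 4 (r>0 drops 1)
2. [ext C3·C4]  r_C3² + 20r_C3 − 96 = 0  ⇒  r_C3 = 4 (r>0 drops 1)

4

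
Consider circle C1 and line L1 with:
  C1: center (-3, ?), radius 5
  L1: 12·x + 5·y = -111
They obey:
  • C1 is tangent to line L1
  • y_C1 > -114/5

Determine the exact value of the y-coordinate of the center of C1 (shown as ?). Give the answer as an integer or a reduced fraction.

1. [C1‖L1]  y_C1² + 30y_C1 + 56 = 0  ⇒  y_C1 = -28 or -2
2. given y_C1 > -114/5: keep -2

-2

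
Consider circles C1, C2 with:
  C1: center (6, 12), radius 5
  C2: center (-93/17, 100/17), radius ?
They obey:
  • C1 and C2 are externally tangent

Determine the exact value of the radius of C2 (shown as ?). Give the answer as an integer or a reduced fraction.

8

1. [ext C1·C2]  r_C2² + 10r_C2 − 144 = 0  ⇒  r_C2 = 8 (r>0 drops 1)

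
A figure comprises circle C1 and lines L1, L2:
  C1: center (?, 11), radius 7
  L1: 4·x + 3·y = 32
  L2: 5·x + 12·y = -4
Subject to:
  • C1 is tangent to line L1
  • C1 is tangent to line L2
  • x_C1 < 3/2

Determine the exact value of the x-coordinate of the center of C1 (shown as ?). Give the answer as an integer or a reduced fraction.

1. [C1‖L1]  x_C1² + (1/2)x_C1 − 153/2 = 0  ⇒  x_C1 = -9 or 17/2
2. [C1‖L2]  x_C1² + (272/5)x_C1 + 2043/5 = 0  ⇒  x_C1 = -227/5 or -9

-9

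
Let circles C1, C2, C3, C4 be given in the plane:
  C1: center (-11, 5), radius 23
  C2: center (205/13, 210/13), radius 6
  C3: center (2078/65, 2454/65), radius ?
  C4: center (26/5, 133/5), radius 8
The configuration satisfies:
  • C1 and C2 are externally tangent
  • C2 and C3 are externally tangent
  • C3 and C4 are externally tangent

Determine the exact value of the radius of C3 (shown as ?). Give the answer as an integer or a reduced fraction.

21

1. [ext C2·C3]  r_C3² + 12r_C3 − 693 = 0  ⇒  r_C3 = 21 (r>0 drops 1)
2. [ext C3·C4]  r_C3² + 16r_C3 − 777 = 0  ⇒  r_C3 = 21 (r>0 drops 1)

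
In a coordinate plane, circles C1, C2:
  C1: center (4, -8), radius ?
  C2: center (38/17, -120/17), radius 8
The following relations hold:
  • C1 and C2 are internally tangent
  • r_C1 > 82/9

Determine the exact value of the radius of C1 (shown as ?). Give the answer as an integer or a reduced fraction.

10

1. [int C1,C2]  r_C1² − 16r_C1 + 60 = 0  ⇒  r_C1 = 6 or 10
2. given r_C1 > 82/9: keep 10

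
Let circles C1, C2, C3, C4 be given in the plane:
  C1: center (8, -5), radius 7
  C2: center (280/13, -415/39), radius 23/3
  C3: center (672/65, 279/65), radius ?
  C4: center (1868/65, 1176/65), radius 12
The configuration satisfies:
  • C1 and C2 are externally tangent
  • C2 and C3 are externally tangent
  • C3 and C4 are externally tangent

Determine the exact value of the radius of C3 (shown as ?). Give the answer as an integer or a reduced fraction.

1. [ext C2·C3]  r_C3² + (46/3)r_C3 − 869/3 = 0  ⇒  r_C3 = 11 (r>0 drops 1)
2. [ext C3·C4]  r_C3² + 24r_C3 − 385 = 0  ⇒  r_C3 = 11 (r>0 drops 1)

11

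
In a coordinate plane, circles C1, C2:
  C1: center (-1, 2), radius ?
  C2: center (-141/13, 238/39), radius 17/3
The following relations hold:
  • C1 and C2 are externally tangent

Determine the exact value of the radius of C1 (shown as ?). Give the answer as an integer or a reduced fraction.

1. [ext C1·C2]  r_C1² + (34/3)r_C1 − 245/3 = 0  ⇒  r_C1 = 5 (r>0 drops 1)

5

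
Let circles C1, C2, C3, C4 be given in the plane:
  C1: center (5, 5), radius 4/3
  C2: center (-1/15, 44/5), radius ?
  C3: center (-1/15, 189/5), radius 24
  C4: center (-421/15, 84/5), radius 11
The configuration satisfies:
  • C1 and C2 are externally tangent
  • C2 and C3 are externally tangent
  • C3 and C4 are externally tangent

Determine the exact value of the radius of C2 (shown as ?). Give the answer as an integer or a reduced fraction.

1. [ext C1·C2]  r_C2² + (8/3)r_C2 − 115/3 = 0  ⇒  r_C2 = 5 (r>0 drops 1)
2. [ext C2·C3]  r_C2² + 48r_C2 − 265 = 0  ⇒  r_C2 = 5 (r>0 drops 1)

5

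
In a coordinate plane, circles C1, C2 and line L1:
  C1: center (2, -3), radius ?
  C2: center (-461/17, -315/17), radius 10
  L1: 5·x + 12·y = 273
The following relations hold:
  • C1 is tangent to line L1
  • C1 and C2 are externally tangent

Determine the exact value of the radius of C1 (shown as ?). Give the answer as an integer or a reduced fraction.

23

1. [C1‖L1]  r_C1² − 529 = 0  ⇒  r_C1 = 23 (r>0 drops 1)
2. [ext C1·C2]  r_C1² + 20r_C1 − 989 = 0  ⇒  r_C1 = 23 (r>0 drops 1)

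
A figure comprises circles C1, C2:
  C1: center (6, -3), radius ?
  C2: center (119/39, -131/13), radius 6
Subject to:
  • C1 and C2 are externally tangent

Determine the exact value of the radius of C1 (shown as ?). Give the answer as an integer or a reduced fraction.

1. [ext C1·C2]  r_C1² + 12r_C1 − 205/9 = 0  ⇒  r_C1 = 5/3 (r>0 drops 1)

5/3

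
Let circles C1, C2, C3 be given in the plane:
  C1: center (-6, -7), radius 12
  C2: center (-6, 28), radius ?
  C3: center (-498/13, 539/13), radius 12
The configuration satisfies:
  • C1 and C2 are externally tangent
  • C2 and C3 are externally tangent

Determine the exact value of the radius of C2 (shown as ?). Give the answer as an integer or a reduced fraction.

1. [ext C1·C2]  r_C2² + 24r_C2 − 1081 = 0  ⇒  r_C2 = 23 (r>0 drops 1)
2. [ext C2·C3]  r_C2² + 24r_C2 − 1081 = 0  ⇒  r_C2 = 23 (r>0 drops 1)

23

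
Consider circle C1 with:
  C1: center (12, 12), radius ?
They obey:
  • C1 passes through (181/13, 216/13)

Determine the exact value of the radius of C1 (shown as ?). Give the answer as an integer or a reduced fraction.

1. [C1∋P]  r_C1² − 25 = 0  ⇒  r_C1 = 5 (r>0 drops 1)

5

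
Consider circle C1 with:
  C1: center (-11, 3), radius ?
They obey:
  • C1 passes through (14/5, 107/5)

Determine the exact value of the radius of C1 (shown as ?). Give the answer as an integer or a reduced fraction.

1. [C1∋P]  r_C1² − 529 = 0  ⇒  r_C1 = 23 (r>0 drops 1)

23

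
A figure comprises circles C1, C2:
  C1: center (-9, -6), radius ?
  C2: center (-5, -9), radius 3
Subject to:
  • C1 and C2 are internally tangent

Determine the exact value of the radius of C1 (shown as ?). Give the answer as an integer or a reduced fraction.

1. [int C1,C2]  r_C1² − 6r_C1 − 16 = 0  ⇒  r_C1 = 8 (r>0 drops 1)

8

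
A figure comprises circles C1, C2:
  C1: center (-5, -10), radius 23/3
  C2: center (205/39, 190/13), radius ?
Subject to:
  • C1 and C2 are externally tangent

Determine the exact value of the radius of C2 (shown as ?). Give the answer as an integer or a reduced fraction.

19

1. [ext C1·C2]  r_C2² + (46/3)r_C2 − 1957/3 = 0  ⇒  r_C2 = 19 (r>0 drops 1)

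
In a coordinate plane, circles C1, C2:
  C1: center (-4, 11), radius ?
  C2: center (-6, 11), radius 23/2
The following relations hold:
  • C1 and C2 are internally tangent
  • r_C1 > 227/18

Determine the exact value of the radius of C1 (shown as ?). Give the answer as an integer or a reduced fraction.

1. [int C1,C2]  r_C1² − 23r_C1 + 513/4 = 0  ⇒  r_C1 = 19/2 or 27/2
2. given r_C1 > 227/18: keep 27/2

27/2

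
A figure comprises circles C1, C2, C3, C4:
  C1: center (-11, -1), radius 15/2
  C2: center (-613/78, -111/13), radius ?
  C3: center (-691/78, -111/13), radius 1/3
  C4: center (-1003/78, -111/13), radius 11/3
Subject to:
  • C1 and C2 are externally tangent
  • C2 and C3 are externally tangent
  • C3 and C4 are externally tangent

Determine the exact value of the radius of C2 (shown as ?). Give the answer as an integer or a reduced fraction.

2/3

1. [ext C1·C2]  r_C2² + 15r_C2 − 94/9 = 0  ⇒  r_C2 = 2/3 (r>0 drops 1)
2. [ext C2·C3]  r_C2² + (2/3)r_C2 − 8/9 = 0  ⇒  r_C2 = 2/3 (r>0 drops 1)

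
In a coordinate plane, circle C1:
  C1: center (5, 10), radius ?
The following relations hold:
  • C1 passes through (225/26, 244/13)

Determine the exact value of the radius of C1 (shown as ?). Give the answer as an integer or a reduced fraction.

1. [C1∋P]  r_C1² − 361/4 = 0  ⇒  r_C1 = 19/2 (r>0 drops 1)

19/2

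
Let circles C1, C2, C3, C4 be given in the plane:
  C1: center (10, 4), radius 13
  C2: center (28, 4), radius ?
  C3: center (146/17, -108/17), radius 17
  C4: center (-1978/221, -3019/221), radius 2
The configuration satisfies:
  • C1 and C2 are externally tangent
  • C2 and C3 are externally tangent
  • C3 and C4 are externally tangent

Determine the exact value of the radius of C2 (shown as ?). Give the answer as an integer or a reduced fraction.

1. [ext C1·C2]  r_C2² + 26r_C2 − 155 = 0  ⇒  r_C2 = 5 (r>0 drops 1)
2. [ext C2·C3]  r_C2² + 34r_C2 − 195 = 0  ⇒  r_C2 = 5 (r>0 drops 1)

5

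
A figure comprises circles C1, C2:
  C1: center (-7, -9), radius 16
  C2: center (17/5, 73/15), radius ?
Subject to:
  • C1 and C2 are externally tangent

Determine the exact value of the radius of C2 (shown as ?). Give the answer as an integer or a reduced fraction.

1. [ext C1·C2]  r_C2² + 32r_C2 − 400/9 = 0  ⇒  r_C2 = 4/3 (r>0 drops 1)

4/3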